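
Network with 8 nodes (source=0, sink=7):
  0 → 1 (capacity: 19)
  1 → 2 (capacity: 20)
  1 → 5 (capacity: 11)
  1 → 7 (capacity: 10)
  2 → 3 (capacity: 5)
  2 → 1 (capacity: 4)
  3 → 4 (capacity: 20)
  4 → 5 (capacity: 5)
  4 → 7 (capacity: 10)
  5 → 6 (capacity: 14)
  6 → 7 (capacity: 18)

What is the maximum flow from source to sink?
Maximum flow = 19

Max flow: 19

Flow assignment:
  0 → 1: 19/19
  1 → 2: 5/20
  1 → 5: 4/11
  1 → 7: 10/10
  2 → 3: 5/5
  3 → 4: 5/20
  4 → 7: 5/10
  5 → 6: 4/14
  6 → 7: 4/18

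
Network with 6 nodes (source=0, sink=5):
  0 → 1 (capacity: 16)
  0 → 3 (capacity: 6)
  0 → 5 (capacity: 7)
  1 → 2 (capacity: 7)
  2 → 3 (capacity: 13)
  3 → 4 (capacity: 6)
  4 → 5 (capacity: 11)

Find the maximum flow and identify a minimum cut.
Max flow = 13, Min cut edges: (0,5), (3,4)

Maximum flow: 13
Minimum cut: (0,5), (3,4)
Partition: S = [0, 1, 2, 3], T = [4, 5]

Max-flow min-cut theorem verified: both equal 13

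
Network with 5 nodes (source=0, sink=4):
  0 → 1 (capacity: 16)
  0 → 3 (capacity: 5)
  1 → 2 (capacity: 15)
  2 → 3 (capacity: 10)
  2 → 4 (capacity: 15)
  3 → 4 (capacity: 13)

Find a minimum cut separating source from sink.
Min cut value = 20, edges: (0,3), (1,2)

Min cut value: 20
Partition: S = [0, 1], T = [2, 3, 4]
Cut edges: (0,3), (1,2)

By max-flow min-cut theorem, max flow = min cut = 20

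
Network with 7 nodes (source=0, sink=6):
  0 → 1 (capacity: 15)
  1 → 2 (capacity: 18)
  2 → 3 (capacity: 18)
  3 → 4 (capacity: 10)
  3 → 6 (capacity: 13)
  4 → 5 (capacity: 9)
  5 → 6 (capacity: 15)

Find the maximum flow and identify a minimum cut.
Max flow = 15, Min cut edges: (0,1)

Maximum flow: 15
Minimum cut: (0,1)
Partition: S = [0], T = [1, 2, 3, 4, 5, 6]

Max-flow min-cut theorem verified: both equal 15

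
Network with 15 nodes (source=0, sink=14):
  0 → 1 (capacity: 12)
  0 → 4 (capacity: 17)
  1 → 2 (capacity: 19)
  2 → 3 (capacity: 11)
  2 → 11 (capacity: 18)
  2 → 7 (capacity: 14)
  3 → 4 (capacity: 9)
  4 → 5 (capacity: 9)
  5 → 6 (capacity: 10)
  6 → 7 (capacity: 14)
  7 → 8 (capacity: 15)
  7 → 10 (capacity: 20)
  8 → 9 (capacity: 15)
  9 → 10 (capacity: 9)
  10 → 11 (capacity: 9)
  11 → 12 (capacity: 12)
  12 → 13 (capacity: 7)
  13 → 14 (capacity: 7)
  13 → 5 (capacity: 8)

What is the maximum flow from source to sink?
Maximum flow = 7

Max flow: 7

Flow assignment:
  0 → 4: 7/17
  4 → 5: 7/9
  5 → 6: 7/10
  6 → 7: 7/14
  7 → 10: 7/20
  10 → 11: 7/9
  11 → 12: 7/12
  12 → 13: 7/7
  13 → 14: 7/7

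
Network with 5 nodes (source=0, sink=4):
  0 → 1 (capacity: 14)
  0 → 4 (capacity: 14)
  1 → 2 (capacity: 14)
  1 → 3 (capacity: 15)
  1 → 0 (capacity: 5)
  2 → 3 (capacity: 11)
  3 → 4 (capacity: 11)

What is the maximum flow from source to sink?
Maximum flow = 25

Max flow: 25

Flow assignment:
  0 → 1: 11/14
  0 → 4: 14/14
  1 → 3: 11/15
  3 → 4: 11/11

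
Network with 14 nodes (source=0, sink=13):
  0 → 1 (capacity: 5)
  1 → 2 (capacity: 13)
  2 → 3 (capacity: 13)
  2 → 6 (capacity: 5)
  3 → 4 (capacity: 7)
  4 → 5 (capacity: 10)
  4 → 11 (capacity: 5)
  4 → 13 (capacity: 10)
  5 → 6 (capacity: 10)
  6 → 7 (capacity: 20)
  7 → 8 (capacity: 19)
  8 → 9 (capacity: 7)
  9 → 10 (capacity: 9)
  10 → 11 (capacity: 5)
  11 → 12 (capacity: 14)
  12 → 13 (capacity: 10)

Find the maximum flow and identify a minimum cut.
Max flow = 5, Min cut edges: (0,1)

Maximum flow: 5
Minimum cut: (0,1)
Partition: S = [0], T = [1, 2, 3, 4, 5, 6, 7, 8, 9, 10, 11, 12, 13]

Max-flow min-cut theorem verified: both equal 5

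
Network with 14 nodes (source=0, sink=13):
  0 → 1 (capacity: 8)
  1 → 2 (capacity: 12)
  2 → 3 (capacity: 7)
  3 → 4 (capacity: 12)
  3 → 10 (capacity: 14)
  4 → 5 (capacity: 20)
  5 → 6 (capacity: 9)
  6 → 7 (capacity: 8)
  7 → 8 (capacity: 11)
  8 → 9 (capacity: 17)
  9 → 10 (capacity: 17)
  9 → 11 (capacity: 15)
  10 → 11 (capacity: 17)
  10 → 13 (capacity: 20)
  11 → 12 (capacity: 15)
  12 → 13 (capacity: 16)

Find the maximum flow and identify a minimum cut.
Max flow = 7, Min cut edges: (2,3)

Maximum flow: 7
Minimum cut: (2,3)
Partition: S = [0, 1, 2], T = [3, 4, 5, 6, 7, 8, 9, 10, 11, 12, 13]

Max-flow min-cut theorem verified: both equal 7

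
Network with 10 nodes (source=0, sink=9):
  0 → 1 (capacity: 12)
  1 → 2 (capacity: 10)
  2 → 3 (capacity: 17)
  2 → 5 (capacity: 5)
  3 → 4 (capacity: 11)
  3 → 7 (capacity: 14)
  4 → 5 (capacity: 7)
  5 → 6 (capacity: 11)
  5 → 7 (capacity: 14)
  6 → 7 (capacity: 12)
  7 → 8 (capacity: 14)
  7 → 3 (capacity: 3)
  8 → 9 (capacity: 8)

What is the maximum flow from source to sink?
Maximum flow = 8

Max flow: 8

Flow assignment:
  0 → 1: 8/12
  1 → 2: 8/10
  2 → 3: 8/17
  3 → 7: 8/14
  7 → 8: 8/14
  8 → 9: 8/8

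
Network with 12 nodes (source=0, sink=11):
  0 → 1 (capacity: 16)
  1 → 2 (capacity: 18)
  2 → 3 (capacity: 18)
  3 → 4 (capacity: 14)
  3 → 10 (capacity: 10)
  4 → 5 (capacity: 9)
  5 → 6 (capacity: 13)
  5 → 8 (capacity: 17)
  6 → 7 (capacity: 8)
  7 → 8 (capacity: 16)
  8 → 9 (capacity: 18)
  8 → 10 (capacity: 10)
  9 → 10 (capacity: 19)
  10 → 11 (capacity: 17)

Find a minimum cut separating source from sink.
Min cut value = 16, edges: (0,1)

Min cut value: 16
Partition: S = [0], T = [1, 2, 3, 4, 5, 6, 7, 8, 9, 10, 11]
Cut edges: (0,1)

By max-flow min-cut theorem, max flow = min cut = 16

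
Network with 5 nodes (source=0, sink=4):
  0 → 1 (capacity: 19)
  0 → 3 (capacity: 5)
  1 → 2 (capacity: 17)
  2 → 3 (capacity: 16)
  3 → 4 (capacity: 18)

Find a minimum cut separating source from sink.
Min cut value = 18, edges: (3,4)

Min cut value: 18
Partition: S = [0, 1, 2, 3], T = [4]
Cut edges: (3,4)

By max-flow min-cut theorem, max flow = min cut = 18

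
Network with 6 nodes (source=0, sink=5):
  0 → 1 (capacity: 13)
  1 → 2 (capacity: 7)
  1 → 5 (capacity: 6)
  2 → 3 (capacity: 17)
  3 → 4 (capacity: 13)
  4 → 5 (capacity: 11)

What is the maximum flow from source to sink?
Maximum flow = 13

Max flow: 13

Flow assignment:
  0 → 1: 13/13
  1 → 2: 7/7
  1 → 5: 6/6
  2 → 3: 7/17
  3 → 4: 7/13
  4 → 5: 7/11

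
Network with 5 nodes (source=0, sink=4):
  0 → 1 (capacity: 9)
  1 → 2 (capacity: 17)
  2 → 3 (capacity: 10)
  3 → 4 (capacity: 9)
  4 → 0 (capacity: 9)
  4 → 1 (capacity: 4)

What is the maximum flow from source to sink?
Maximum flow = 9

Max flow: 9

Flow assignment:
  0 → 1: 9/9
  1 → 2: 9/17
  2 → 3: 9/10
  3 → 4: 9/9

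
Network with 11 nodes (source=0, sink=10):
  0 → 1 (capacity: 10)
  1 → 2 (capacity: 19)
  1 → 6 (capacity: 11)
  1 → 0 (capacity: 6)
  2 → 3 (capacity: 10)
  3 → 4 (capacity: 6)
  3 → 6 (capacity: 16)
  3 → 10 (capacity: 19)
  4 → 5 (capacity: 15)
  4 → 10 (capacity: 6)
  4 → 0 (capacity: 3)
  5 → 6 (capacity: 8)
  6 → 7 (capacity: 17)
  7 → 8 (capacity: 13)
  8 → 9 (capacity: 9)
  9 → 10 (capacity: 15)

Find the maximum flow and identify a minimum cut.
Max flow = 10, Min cut edges: (0,1)

Maximum flow: 10
Minimum cut: (0,1)
Partition: S = [0], T = [1, 2, 3, 4, 5, 6, 7, 8, 9, 10]

Max-flow min-cut theorem verified: both equal 10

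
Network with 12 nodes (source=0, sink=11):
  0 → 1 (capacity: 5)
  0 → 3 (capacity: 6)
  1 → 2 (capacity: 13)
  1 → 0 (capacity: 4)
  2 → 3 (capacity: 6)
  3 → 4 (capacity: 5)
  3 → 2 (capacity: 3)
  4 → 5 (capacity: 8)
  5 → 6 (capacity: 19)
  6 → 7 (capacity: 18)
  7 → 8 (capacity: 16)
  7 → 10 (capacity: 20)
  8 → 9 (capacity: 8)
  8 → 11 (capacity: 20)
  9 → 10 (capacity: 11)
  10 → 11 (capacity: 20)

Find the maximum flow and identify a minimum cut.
Max flow = 5, Min cut edges: (3,4)

Maximum flow: 5
Minimum cut: (3,4)
Partition: S = [0, 1, 2, 3], T = [4, 5, 6, 7, 8, 9, 10, 11]

Max-flow min-cut theorem verified: both equal 5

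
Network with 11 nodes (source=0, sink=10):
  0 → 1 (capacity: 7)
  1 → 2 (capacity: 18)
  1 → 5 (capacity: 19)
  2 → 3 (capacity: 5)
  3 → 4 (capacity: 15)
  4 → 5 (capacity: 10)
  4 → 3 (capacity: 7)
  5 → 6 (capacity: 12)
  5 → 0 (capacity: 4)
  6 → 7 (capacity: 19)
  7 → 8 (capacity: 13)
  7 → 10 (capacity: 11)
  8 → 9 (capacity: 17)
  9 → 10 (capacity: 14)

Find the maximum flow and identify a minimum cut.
Max flow = 7, Min cut edges: (0,1)

Maximum flow: 7
Minimum cut: (0,1)
Partition: S = [0], T = [1, 2, 3, 4, 5, 6, 7, 8, 9, 10]

Max-flow min-cut theorem verified: both equal 7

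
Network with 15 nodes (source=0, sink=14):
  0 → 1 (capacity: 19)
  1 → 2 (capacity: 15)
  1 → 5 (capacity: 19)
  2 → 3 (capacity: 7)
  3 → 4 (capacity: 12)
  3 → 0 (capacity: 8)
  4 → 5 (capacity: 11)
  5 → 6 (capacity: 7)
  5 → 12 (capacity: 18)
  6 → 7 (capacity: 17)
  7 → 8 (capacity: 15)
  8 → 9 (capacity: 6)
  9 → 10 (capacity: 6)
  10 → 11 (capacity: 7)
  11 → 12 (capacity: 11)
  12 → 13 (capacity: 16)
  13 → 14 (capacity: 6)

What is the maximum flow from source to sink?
Maximum flow = 6

Max flow: 6

Flow assignment:
  0 → 1: 6/19
  1 → 5: 6/19
  5 → 6: 1/7
  5 → 12: 5/18
  6 → 7: 1/17
  7 → 8: 1/15
  8 → 9: 1/6
  9 → 10: 1/6
  10 → 11: 1/7
  11 → 12: 1/11
  12 → 13: 6/16
  13 → 14: 6/6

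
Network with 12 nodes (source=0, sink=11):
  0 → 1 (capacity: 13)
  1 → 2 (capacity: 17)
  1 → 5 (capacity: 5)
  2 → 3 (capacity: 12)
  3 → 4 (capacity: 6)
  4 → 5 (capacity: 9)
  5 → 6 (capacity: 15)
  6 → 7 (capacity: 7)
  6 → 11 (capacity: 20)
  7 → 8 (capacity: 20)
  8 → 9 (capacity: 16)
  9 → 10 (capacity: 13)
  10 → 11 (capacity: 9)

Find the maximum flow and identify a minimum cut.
Max flow = 11, Min cut edges: (1,5), (3,4)

Maximum flow: 11
Minimum cut: (1,5), (3,4)
Partition: S = [0, 1, 2, 3], T = [4, 5, 6, 7, 8, 9, 10, 11]

Max-flow min-cut theorem verified: both equal 11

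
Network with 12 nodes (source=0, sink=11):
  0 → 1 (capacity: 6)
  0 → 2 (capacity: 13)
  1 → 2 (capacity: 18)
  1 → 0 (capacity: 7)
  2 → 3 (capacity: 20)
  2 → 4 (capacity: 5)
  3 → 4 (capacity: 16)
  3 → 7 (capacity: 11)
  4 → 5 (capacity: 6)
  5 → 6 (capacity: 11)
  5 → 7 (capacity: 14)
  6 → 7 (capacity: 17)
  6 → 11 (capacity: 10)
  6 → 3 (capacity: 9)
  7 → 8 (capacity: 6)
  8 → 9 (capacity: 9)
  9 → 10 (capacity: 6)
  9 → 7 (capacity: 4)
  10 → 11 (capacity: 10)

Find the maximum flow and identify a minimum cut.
Max flow = 12, Min cut edges: (4,5), (9,10)

Maximum flow: 12
Minimum cut: (4,5), (9,10)
Partition: S = [0, 1, 2, 3, 4, 7, 8, 9], T = [5, 6, 10, 11]

Max-flow min-cut theorem verified: both equal 12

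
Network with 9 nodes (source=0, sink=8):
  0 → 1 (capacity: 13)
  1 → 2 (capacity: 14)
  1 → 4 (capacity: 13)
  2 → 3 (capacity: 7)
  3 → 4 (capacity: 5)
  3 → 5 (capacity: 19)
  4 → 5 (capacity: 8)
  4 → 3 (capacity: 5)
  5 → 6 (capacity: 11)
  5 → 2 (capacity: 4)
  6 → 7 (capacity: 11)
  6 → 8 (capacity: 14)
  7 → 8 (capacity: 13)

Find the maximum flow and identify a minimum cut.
Max flow = 11, Min cut edges: (5,6)

Maximum flow: 11
Minimum cut: (5,6)
Partition: S = [0, 1, 2, 3, 4, 5], T = [6, 7, 8]

Max-flow min-cut theorem verified: both equal 11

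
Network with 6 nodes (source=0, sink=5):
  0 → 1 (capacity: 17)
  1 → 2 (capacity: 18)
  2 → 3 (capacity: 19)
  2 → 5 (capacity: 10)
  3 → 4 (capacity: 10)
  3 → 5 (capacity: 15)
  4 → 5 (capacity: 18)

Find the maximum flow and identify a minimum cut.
Max flow = 17, Min cut edges: (0,1)

Maximum flow: 17
Minimum cut: (0,1)
Partition: S = [0], T = [1, 2, 3, 4, 5]

Max-flow min-cut theorem verified: both equal 17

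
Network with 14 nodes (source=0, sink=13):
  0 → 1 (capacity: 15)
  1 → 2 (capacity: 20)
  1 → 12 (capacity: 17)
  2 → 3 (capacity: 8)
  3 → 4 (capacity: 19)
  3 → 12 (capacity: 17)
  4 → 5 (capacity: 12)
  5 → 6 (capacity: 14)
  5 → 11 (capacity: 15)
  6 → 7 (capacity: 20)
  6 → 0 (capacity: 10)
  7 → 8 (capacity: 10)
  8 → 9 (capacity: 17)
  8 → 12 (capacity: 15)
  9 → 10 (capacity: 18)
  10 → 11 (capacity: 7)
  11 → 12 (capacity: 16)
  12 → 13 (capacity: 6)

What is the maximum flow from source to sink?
Maximum flow = 6

Max flow: 6

Flow assignment:
  0 → 1: 6/15
  1 → 12: 6/17
  12 → 13: 6/6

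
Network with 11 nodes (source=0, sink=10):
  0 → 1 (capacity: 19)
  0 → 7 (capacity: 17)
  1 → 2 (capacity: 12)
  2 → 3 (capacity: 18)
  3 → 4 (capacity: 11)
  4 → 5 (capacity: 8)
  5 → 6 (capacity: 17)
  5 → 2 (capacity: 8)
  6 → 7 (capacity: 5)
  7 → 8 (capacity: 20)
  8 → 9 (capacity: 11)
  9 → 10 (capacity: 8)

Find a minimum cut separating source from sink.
Min cut value = 8, edges: (9,10)

Min cut value: 8
Partition: S = [0, 1, 2, 3, 4, 5, 6, 7, 8, 9], T = [10]
Cut edges: (9,10)

By max-flow min-cut theorem, max flow = min cut = 8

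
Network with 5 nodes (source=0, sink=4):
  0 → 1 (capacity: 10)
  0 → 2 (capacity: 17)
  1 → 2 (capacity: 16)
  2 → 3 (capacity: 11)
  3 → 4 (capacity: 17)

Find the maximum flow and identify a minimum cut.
Max flow = 11, Min cut edges: (2,3)

Maximum flow: 11
Minimum cut: (2,3)
Partition: S = [0, 1, 2], T = [3, 4]

Max-flow min-cut theorem verified: both equal 11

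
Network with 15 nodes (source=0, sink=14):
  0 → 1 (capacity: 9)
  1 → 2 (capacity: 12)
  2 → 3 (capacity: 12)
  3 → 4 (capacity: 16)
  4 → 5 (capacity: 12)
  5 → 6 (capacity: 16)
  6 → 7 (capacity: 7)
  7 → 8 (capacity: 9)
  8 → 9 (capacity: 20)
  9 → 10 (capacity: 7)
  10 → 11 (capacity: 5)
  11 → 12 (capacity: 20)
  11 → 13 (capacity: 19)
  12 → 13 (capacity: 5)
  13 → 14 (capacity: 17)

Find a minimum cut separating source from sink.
Min cut value = 5, edges: (10,11)

Min cut value: 5
Partition: S = [0, 1, 2, 3, 4, 5, 6, 7, 8, 9, 10], T = [11, 12, 13, 14]
Cut edges: (10,11)

By max-flow min-cut theorem, max flow = min cut = 5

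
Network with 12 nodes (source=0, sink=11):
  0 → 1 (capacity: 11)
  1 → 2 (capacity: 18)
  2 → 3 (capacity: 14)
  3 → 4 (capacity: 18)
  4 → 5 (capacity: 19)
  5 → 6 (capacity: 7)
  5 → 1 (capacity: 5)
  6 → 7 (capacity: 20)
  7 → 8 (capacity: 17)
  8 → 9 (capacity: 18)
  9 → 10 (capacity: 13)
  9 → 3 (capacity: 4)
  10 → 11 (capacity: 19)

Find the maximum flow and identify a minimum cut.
Max flow = 7, Min cut edges: (5,6)

Maximum flow: 7
Minimum cut: (5,6)
Partition: S = [0, 1, 2, 3, 4, 5], T = [6, 7, 8, 9, 10, 11]

Max-flow min-cut theorem verified: both equal 7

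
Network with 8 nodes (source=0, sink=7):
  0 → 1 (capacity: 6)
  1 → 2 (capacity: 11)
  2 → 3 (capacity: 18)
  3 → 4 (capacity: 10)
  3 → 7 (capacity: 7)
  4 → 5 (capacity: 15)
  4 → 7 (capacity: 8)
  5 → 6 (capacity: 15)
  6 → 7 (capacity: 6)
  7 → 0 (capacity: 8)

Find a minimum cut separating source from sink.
Min cut value = 6, edges: (0,1)

Min cut value: 6
Partition: S = [0], T = [1, 2, 3, 4, 5, 6, 7]
Cut edges: (0,1)

By max-flow min-cut theorem, max flow = min cut = 6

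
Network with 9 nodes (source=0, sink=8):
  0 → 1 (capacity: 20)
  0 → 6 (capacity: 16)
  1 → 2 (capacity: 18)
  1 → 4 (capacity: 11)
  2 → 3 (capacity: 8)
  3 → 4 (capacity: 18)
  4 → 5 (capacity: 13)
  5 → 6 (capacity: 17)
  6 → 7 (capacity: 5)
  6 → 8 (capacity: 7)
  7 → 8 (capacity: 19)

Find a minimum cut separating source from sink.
Min cut value = 12, edges: (6,7), (6,8)

Min cut value: 12
Partition: S = [0, 1, 2, 3, 4, 5, 6], T = [7, 8]
Cut edges: (6,7), (6,8)

By max-flow min-cut theorem, max flow = min cut = 12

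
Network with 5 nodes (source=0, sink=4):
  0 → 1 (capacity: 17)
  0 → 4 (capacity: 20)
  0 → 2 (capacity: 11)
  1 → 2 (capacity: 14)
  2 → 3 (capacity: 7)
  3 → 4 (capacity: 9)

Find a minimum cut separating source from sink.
Min cut value = 27, edges: (0,4), (2,3)

Min cut value: 27
Partition: S = [0, 1, 2], T = [3, 4]
Cut edges: (0,4), (2,3)

By max-flow min-cut theorem, max flow = min cut = 27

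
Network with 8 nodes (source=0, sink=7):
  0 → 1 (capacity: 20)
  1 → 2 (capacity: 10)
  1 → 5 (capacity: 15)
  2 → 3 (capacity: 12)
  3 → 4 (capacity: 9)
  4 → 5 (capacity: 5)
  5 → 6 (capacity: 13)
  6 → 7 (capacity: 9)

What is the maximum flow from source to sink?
Maximum flow = 9

Max flow: 9

Flow assignment:
  0 → 1: 9/20
  1 → 2: 5/10
  1 → 5: 4/15
  2 → 3: 5/12
  3 → 4: 5/9
  4 → 5: 5/5
  5 → 6: 9/13
  6 → 7: 9/9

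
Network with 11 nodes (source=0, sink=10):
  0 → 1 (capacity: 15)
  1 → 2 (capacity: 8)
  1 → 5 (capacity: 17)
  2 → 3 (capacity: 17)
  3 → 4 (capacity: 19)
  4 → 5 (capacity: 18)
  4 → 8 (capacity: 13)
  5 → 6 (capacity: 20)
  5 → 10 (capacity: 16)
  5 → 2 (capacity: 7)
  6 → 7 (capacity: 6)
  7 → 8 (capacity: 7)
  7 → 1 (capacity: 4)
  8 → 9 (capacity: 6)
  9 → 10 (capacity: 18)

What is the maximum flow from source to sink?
Maximum flow = 15

Max flow: 15

Flow assignment:
  0 → 1: 15/15
  1 → 5: 15/17
  5 → 10: 15/16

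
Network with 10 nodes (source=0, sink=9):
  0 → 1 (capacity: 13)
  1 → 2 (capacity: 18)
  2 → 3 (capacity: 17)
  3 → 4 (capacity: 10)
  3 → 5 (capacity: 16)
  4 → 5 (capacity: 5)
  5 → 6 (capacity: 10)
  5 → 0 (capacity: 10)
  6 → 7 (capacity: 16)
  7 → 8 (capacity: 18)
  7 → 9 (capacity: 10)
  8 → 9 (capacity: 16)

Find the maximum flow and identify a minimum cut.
Max flow = 10, Min cut edges: (5,6)

Maximum flow: 10
Minimum cut: (5,6)
Partition: S = [0, 1, 2, 3, 4, 5], T = [6, 7, 8, 9]

Max-flow min-cut theorem verified: both equal 10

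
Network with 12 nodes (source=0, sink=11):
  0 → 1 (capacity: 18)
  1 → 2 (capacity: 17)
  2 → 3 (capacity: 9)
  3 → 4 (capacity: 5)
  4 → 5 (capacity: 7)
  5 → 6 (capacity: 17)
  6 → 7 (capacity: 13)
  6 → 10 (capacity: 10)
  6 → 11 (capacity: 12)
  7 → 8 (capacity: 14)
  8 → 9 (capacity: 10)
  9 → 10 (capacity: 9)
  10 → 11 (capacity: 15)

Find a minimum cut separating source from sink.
Min cut value = 5, edges: (3,4)

Min cut value: 5
Partition: S = [0, 1, 2, 3], T = [4, 5, 6, 7, 8, 9, 10, 11]
Cut edges: (3,4)

By max-flow min-cut theorem, max flow = min cut = 5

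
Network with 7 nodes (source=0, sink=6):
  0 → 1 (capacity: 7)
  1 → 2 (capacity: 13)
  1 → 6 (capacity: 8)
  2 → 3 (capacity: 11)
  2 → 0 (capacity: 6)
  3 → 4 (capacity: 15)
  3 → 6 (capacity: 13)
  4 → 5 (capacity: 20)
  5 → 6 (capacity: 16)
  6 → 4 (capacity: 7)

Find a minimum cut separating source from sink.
Min cut value = 7, edges: (0,1)

Min cut value: 7
Partition: S = [0], T = [1, 2, 3, 4, 5, 6]
Cut edges: (0,1)

By max-flow min-cut theorem, max flow = min cut = 7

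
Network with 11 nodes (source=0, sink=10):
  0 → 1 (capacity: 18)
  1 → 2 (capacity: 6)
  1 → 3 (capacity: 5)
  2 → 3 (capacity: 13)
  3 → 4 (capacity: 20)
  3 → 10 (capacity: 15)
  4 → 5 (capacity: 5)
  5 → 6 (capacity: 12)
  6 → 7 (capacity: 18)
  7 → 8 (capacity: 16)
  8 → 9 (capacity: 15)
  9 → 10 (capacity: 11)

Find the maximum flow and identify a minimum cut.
Max flow = 11, Min cut edges: (1,2), (1,3)

Maximum flow: 11
Minimum cut: (1,2), (1,3)
Partition: S = [0, 1], T = [2, 3, 4, 5, 6, 7, 8, 9, 10]

Max-flow min-cut theorem verified: both equal 11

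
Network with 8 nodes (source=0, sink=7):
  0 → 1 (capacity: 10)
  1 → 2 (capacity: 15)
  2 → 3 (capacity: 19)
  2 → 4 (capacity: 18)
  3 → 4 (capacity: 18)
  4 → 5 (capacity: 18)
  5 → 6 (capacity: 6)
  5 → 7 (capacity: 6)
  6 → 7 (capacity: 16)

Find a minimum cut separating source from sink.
Min cut value = 10, edges: (0,1)

Min cut value: 10
Partition: S = [0], T = [1, 2, 3, 4, 5, 6, 7]
Cut edges: (0,1)

By max-flow min-cut theorem, max flow = min cut = 10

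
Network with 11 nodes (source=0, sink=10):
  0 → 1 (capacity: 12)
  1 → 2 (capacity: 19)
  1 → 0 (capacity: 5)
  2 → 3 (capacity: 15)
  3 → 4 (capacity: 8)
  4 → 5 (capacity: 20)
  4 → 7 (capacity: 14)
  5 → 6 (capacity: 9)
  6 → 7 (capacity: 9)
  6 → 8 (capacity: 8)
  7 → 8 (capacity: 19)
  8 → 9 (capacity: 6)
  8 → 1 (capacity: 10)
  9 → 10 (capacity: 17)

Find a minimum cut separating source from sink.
Min cut value = 6, edges: (8,9)

Min cut value: 6
Partition: S = [0, 1, 2, 3, 4, 5, 6, 7, 8], T = [9, 10]
Cut edges: (8,9)

By max-flow min-cut theorem, max flow = min cut = 6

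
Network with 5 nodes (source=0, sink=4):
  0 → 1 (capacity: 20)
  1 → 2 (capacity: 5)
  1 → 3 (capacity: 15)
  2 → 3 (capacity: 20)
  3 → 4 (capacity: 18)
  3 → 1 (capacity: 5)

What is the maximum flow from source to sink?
Maximum flow = 18

Max flow: 18

Flow assignment:
  0 → 1: 18/20
  1 → 2: 3/5
  1 → 3: 15/15
  2 → 3: 3/20
  3 → 4: 18/18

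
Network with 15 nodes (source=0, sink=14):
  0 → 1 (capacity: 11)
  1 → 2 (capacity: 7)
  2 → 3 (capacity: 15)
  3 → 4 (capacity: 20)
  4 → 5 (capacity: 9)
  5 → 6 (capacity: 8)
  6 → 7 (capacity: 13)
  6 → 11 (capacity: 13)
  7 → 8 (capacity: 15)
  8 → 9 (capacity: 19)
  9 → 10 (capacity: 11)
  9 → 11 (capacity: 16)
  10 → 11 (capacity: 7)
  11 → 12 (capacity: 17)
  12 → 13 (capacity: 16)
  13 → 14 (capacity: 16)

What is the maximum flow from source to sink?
Maximum flow = 7

Max flow: 7

Flow assignment:
  0 → 1: 7/11
  1 → 2: 7/7
  2 → 3: 7/15
  3 → 4: 7/20
  4 → 5: 7/9
  5 → 6: 7/8
  6 → 11: 7/13
  11 → 12: 7/17
  12 → 13: 7/16
  13 → 14: 7/16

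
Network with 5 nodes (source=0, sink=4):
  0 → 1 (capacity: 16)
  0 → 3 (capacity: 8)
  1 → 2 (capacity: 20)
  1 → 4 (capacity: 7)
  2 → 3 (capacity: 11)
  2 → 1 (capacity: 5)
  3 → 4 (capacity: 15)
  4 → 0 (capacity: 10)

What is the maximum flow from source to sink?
Maximum flow = 22

Max flow: 22

Flow assignment:
  0 → 1: 16/16
  0 → 3: 6/8
  1 → 2: 9/20
  1 → 4: 7/7
  2 → 3: 9/11
  3 → 4: 15/15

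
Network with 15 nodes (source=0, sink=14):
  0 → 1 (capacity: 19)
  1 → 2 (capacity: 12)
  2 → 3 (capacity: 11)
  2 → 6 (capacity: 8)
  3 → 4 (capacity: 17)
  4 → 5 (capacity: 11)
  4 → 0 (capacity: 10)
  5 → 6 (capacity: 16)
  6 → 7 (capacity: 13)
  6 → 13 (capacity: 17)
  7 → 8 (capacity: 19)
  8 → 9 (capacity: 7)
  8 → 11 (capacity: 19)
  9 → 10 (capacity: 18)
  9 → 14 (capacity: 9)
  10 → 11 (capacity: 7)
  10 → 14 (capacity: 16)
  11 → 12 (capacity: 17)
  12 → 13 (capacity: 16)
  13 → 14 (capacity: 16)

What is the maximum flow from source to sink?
Maximum flow = 12

Max flow: 12

Flow assignment:
  0 → 1: 12/19
  1 → 2: 12/12
  2 → 3: 4/11
  2 → 6: 8/8
  3 → 4: 4/17
  4 → 5: 4/11
  5 → 6: 4/16
  6 → 13: 12/17
  13 → 14: 12/16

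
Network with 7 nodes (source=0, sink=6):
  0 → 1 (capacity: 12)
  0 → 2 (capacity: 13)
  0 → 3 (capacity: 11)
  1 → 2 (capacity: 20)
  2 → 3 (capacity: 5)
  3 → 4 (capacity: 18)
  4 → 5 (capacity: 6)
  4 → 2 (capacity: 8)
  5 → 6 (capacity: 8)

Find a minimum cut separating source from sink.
Min cut value = 6, edges: (4,5)

Min cut value: 6
Partition: S = [0, 1, 2, 3, 4], T = [5, 6]
Cut edges: (4,5)

By max-flow min-cut theorem, max flow = min cut = 6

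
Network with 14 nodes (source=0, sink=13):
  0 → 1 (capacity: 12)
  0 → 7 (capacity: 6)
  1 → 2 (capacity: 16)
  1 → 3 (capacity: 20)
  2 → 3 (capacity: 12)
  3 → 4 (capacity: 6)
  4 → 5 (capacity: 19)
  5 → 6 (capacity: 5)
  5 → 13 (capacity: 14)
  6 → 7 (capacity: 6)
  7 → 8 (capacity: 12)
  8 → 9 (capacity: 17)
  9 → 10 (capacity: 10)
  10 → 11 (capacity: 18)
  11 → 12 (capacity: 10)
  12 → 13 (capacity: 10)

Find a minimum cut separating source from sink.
Min cut value = 12, edges: (0,7), (3,4)

Min cut value: 12
Partition: S = [0, 1, 2, 3], T = [4, 5, 6, 7, 8, 9, 10, 11, 12, 13]
Cut edges: (0,7), (3,4)

By max-flow min-cut theorem, max flow = min cut = 12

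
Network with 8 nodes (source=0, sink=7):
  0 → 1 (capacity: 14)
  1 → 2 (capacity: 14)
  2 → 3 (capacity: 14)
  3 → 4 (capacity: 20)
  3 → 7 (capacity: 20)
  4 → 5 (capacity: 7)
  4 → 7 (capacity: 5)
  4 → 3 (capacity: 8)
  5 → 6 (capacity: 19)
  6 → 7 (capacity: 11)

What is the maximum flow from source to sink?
Maximum flow = 14

Max flow: 14

Flow assignment:
  0 → 1: 14/14
  1 → 2: 14/14
  2 → 3: 14/14
  3 → 7: 14/20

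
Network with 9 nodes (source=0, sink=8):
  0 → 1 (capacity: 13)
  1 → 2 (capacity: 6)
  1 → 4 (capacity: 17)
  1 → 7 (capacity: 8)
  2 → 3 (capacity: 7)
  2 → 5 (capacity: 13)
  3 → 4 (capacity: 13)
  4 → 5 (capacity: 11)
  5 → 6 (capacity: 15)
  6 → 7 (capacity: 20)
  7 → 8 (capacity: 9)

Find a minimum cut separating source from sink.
Min cut value = 9, edges: (7,8)

Min cut value: 9
Partition: S = [0, 1, 2, 3, 4, 5, 6, 7], T = [8]
Cut edges: (7,8)

By max-flow min-cut theorem, max flow = min cut = 9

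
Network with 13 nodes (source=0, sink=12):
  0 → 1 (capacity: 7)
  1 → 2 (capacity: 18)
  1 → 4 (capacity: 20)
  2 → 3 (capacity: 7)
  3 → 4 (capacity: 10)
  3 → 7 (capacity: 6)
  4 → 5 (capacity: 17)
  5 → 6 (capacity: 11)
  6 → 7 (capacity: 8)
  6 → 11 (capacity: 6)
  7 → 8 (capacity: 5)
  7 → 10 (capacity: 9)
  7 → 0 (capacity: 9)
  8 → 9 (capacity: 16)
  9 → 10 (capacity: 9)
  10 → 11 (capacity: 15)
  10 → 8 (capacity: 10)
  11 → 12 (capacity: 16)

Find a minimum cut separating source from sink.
Min cut value = 7, edges: (0,1)

Min cut value: 7
Partition: S = [0], T = [1, 2, 3, 4, 5, 6, 7, 8, 9, 10, 11, 12]
Cut edges: (0,1)

By max-flow min-cut theorem, max flow = min cut = 7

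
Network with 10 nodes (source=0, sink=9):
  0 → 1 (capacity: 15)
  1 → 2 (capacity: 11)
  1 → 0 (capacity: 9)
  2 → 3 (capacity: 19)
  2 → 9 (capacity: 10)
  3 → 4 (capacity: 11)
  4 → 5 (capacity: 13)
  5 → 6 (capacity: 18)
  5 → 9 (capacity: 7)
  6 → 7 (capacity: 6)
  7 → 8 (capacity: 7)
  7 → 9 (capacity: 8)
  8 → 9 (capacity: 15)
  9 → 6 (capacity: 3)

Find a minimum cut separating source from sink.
Min cut value = 11, edges: (1,2)

Min cut value: 11
Partition: S = [0, 1], T = [2, 3, 4, 5, 6, 7, 8, 9]
Cut edges: (1,2)

By max-flow min-cut theorem, max flow = min cut = 11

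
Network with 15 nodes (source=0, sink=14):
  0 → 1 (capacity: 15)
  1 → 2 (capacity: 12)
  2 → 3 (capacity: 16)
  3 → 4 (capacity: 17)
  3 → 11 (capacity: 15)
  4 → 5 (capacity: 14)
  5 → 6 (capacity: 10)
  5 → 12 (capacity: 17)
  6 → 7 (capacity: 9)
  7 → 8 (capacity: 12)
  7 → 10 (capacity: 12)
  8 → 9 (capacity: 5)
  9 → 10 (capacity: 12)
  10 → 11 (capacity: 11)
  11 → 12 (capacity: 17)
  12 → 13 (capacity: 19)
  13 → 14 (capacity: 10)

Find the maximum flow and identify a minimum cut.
Max flow = 10, Min cut edges: (13,14)

Maximum flow: 10
Minimum cut: (13,14)
Partition: S = [0, 1, 2, 3, 4, 5, 6, 7, 8, 9, 10, 11, 12, 13], T = [14]

Max-flow min-cut theorem verified: both equal 10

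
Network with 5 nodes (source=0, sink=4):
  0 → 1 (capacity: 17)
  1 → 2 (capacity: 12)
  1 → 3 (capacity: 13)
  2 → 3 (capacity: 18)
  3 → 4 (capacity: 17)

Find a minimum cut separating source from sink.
Min cut value = 17, edges: (3,4)

Min cut value: 17
Partition: S = [0, 1, 2, 3], T = [4]
Cut edges: (3,4)

By max-flow min-cut theorem, max flow = min cut = 17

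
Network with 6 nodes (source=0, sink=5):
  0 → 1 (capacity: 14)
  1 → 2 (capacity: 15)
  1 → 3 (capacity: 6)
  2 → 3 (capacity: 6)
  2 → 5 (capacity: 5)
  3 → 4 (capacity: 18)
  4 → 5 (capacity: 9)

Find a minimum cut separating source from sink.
Min cut value = 14, edges: (2,5), (4,5)

Min cut value: 14
Partition: S = [0, 1, 2, 3, 4], T = [5]
Cut edges: (2,5), (4,5)

By max-flow min-cut theorem, max flow = min cut = 14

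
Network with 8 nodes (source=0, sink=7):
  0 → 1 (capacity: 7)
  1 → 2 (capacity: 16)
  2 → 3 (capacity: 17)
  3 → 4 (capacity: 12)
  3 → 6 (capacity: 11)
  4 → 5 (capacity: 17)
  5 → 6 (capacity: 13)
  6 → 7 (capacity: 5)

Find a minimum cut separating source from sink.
Min cut value = 5, edges: (6,7)

Min cut value: 5
Partition: S = [0, 1, 2, 3, 4, 5, 6], T = [7]
Cut edges: (6,7)

By max-flow min-cut theorem, max flow = min cut = 5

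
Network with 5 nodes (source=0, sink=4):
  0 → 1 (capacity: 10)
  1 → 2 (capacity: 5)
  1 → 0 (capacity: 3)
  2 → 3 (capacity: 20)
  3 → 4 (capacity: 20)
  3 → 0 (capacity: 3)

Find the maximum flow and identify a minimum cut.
Max flow = 5, Min cut edges: (1,2)

Maximum flow: 5
Minimum cut: (1,2)
Partition: S = [0, 1], T = [2, 3, 4]

Max-flow min-cut theorem verified: both equal 5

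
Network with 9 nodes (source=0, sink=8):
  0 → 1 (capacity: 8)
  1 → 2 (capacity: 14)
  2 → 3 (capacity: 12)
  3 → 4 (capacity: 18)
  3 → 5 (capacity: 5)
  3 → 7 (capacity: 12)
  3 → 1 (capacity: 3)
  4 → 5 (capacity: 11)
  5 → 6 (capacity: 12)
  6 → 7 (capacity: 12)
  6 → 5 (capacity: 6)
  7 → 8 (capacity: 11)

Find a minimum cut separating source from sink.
Min cut value = 8, edges: (0,1)

Min cut value: 8
Partition: S = [0], T = [1, 2, 3, 4, 5, 6, 7, 8]
Cut edges: (0,1)

By max-flow min-cut theorem, max flow = min cut = 8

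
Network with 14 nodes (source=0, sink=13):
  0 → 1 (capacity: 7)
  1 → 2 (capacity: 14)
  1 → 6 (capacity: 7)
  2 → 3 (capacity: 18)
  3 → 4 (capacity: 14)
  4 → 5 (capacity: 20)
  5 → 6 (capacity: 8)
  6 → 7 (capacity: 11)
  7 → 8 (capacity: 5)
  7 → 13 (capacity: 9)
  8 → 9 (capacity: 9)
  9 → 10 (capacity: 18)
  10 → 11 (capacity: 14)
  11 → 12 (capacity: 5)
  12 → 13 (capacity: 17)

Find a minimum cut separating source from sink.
Min cut value = 7, edges: (0,1)

Min cut value: 7
Partition: S = [0], T = [1, 2, 3, 4, 5, 6, 7, 8, 9, 10, 11, 12, 13]
Cut edges: (0,1)

By max-flow min-cut theorem, max flow = min cut = 7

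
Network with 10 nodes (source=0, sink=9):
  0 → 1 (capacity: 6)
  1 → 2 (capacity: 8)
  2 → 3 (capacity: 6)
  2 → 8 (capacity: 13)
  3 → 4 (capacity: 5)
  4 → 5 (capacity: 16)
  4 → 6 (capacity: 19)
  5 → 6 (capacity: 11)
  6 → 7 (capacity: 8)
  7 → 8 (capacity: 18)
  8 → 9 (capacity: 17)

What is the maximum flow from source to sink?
Maximum flow = 6

Max flow: 6

Flow assignment:
  0 → 1: 6/6
  1 → 2: 6/8
  2 → 8: 6/13
  8 → 9: 6/17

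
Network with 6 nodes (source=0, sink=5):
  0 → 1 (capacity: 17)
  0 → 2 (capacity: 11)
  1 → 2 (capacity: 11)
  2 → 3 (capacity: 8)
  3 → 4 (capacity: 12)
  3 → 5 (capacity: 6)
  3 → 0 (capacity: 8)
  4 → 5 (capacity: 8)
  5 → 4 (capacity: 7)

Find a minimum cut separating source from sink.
Min cut value = 8, edges: (2,3)

Min cut value: 8
Partition: S = [0, 1, 2], T = [3, 4, 5]
Cut edges: (2,3)

By max-flow min-cut theorem, max flow = min cut = 8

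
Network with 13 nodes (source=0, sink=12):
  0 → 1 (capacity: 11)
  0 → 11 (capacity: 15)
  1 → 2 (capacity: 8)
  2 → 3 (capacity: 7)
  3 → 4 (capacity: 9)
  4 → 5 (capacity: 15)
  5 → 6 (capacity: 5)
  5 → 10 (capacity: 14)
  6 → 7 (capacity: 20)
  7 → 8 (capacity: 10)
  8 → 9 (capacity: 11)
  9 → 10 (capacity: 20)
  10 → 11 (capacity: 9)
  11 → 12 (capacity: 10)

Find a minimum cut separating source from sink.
Min cut value = 10, edges: (11,12)

Min cut value: 10
Partition: S = [0, 1, 2, 3, 4, 5, 6, 7, 8, 9, 10, 11], T = [12]
Cut edges: (11,12)

By max-flow min-cut theorem, max flow = min cut = 10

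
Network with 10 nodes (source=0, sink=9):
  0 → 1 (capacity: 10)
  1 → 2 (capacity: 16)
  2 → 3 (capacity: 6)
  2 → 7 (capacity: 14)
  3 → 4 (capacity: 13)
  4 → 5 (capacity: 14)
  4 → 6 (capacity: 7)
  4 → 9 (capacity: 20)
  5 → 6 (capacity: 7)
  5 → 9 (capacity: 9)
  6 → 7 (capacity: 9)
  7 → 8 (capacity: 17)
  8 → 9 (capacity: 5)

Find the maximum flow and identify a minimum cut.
Max flow = 10, Min cut edges: (0,1)

Maximum flow: 10
Minimum cut: (0,1)
Partition: S = [0], T = [1, 2, 3, 4, 5, 6, 7, 8, 9]

Max-flow min-cut theorem verified: both equal 10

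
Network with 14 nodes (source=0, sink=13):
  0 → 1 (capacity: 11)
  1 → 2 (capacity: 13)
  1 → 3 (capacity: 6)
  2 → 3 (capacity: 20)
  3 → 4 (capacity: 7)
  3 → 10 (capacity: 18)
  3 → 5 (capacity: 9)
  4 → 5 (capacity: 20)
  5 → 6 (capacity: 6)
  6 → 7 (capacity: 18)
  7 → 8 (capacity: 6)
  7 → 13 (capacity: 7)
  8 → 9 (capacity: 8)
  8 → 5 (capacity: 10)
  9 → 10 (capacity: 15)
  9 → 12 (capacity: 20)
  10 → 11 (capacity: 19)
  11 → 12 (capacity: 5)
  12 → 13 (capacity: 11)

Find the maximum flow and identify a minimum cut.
Max flow = 11, Min cut edges: (5,6), (11,12)

Maximum flow: 11
Minimum cut: (5,6), (11,12)
Partition: S = [0, 1, 2, 3, 4, 5, 10, 11], T = [6, 7, 8, 9, 12, 13]

Max-flow min-cut theorem verified: both equal 11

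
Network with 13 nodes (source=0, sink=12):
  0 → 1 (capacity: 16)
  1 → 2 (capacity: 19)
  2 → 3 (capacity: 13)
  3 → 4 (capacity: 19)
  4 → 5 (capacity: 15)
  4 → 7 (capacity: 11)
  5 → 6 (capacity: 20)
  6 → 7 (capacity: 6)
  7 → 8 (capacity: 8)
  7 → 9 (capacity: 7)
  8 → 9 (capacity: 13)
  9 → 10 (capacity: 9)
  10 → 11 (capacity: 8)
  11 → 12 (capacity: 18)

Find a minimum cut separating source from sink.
Min cut value = 8, edges: (10,11)

Min cut value: 8
Partition: S = [0, 1, 2, 3, 4, 5, 6, 7, 8, 9, 10], T = [11, 12]
Cut edges: (10,11)

By max-flow min-cut theorem, max flow = min cut = 8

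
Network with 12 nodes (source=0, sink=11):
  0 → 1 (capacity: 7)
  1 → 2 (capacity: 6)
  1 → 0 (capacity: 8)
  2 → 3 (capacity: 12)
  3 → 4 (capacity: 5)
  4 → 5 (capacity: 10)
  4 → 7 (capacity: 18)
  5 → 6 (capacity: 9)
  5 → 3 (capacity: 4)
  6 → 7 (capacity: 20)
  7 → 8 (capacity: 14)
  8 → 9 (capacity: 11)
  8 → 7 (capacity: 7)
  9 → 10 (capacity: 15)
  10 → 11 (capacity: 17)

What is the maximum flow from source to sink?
Maximum flow = 5

Max flow: 5

Flow assignment:
  0 → 1: 5/7
  1 → 2: 5/6
  2 → 3: 5/12
  3 → 4: 5/5
  4 → 7: 5/18
  7 → 8: 5/14
  8 → 9: 5/11
  9 → 10: 5/15
  10 → 11: 5/17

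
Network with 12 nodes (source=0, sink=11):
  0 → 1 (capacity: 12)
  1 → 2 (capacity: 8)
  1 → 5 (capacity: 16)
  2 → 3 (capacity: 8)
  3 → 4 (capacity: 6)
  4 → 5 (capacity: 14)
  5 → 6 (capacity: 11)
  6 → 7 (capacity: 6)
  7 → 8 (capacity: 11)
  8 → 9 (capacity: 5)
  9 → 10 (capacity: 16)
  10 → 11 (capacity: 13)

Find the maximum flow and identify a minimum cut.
Max flow = 5, Min cut edges: (8,9)

Maximum flow: 5
Minimum cut: (8,9)
Partition: S = [0, 1, 2, 3, 4, 5, 6, 7, 8], T = [9, 10, 11]

Max-flow min-cut theorem verified: both equal 5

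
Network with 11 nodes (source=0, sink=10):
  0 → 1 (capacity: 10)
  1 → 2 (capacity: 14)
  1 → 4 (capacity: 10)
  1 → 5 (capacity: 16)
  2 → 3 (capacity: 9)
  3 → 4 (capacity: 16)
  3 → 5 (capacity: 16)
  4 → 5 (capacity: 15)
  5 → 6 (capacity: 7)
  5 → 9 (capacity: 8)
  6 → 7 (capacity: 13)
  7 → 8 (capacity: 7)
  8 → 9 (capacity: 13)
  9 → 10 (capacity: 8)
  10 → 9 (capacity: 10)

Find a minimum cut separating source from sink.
Min cut value = 8, edges: (9,10)

Min cut value: 8
Partition: S = [0, 1, 2, 3, 4, 5, 6, 7, 8, 9], T = [10]
Cut edges: (9,10)

By max-flow min-cut theorem, max flow = min cut = 8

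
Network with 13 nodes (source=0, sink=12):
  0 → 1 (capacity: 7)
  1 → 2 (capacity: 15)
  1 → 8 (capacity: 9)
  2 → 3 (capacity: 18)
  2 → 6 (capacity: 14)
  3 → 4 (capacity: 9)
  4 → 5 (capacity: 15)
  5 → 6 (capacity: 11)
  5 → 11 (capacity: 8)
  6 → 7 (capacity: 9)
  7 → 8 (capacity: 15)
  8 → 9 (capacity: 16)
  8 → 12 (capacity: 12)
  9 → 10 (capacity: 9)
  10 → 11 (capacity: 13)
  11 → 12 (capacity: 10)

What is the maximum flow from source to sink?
Maximum flow = 7

Max flow: 7

Flow assignment:
  0 → 1: 7/7
  1 → 8: 7/9
  8 → 12: 7/12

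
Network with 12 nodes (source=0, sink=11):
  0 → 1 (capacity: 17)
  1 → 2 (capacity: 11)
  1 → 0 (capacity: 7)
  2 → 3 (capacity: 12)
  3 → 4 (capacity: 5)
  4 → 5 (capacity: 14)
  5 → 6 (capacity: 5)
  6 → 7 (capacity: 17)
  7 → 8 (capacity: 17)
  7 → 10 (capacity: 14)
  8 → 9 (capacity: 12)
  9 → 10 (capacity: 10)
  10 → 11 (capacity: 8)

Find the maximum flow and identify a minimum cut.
Max flow = 5, Min cut edges: (5,6)

Maximum flow: 5
Minimum cut: (5,6)
Partition: S = [0, 1, 2, 3, 4, 5], T = [6, 7, 8, 9, 10, 11]

Max-flow min-cut theorem verified: both equal 5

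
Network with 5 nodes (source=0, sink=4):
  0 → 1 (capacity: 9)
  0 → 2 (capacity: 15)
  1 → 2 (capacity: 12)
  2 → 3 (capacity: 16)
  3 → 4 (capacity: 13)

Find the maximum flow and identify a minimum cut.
Max flow = 13, Min cut edges: (3,4)

Maximum flow: 13
Minimum cut: (3,4)
Partition: S = [0, 1, 2, 3], T = [4]

Max-flow min-cut theorem verified: both equal 13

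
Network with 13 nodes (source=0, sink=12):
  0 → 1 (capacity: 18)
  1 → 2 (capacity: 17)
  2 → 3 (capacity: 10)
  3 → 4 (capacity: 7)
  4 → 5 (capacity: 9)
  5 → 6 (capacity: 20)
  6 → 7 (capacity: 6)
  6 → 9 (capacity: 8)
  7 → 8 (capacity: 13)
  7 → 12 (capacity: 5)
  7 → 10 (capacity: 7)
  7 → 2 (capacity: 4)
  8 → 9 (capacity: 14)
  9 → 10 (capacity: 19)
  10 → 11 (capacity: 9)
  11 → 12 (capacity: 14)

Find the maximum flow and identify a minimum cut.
Max flow = 7, Min cut edges: (3,4)

Maximum flow: 7
Minimum cut: (3,4)
Partition: S = [0, 1, 2, 3], T = [4, 5, 6, 7, 8, 9, 10, 11, 12]

Max-flow min-cut theorem verified: both equal 7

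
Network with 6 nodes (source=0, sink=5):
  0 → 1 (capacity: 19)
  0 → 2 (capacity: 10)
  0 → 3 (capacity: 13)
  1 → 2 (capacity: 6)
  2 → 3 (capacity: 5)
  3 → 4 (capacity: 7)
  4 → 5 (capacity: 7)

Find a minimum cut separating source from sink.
Min cut value = 7, edges: (4,5)

Min cut value: 7
Partition: S = [0, 1, 2, 3, 4], T = [5]
Cut edges: (4,5)

By max-flow min-cut theorem, max flow = min cut = 7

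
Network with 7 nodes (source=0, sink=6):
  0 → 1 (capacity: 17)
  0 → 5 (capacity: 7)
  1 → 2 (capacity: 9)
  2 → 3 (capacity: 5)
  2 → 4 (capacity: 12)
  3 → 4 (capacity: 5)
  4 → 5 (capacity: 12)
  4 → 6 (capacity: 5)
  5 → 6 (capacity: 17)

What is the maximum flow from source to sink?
Maximum flow = 16

Max flow: 16

Flow assignment:
  0 → 1: 9/17
  0 → 5: 7/7
  1 → 2: 9/9
  2 → 4: 9/12
  4 → 5: 4/12
  4 → 6: 5/5
  5 → 6: 11/17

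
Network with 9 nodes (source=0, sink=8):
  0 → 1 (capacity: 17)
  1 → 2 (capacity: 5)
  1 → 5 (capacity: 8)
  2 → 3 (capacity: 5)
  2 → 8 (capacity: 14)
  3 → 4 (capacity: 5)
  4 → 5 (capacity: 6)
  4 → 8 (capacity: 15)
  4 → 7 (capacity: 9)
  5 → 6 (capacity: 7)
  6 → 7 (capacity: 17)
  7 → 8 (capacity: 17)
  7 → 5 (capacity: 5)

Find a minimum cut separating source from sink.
Min cut value = 12, edges: (1,2), (5,6)

Min cut value: 12
Partition: S = [0, 1, 5], T = [2, 3, 4, 6, 7, 8]
Cut edges: (1,2), (5,6)

By max-flow min-cut theorem, max flow = min cut = 12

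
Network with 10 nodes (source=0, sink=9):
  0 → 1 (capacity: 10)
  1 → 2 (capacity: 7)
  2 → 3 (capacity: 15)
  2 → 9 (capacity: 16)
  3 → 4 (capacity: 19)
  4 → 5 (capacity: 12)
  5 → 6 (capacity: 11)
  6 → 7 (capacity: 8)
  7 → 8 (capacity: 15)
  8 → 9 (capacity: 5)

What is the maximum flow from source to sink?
Maximum flow = 7

Max flow: 7

Flow assignment:
  0 → 1: 7/10
  1 → 2: 7/7
  2 → 9: 7/16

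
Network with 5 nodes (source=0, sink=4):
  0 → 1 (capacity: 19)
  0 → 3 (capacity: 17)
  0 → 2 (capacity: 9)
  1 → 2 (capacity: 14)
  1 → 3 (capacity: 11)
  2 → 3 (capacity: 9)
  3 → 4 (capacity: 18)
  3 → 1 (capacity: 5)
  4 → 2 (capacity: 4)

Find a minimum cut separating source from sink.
Min cut value = 18, edges: (3,4)

Min cut value: 18
Partition: S = [0, 1, 2, 3], T = [4]
Cut edges: (3,4)

By max-flow min-cut theorem, max flow = min cut = 18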